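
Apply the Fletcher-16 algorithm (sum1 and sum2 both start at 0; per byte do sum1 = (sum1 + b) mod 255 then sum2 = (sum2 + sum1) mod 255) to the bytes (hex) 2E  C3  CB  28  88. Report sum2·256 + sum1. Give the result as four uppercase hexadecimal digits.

326E

Running sums (mod 255):
  after byte 0 (2E): sum1=46, sum2=46
  after byte 1 (C3): sum1=241, sum2=32
  after byte 2 (CB): sum1=189, sum2=221
  after byte 3 (28): sum1=229, sum2=195
  after byte 4 (88): sum1=110, sum2=50
Checksum = sum2·256 + sum1 = 50·256 + 110 = 12910 = 0x326E.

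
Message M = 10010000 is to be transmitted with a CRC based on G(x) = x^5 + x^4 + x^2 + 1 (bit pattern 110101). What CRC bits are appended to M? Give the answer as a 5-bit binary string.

Append 5 zeros: 1001000000000. Divide by 110101 (XOR where the leading bit is 1):
  pos 0: 100100 XOR 110101 = 010001
  pos 1: 100010 XOR 110101 = 010111
  pos 2: 101110 XOR 110101 = 011011
  pos 3: 110110 XOR 110101 = 000011
  pos 7: 110000 XOR 110101 = 000101
Remainder (last 5 bits) = 00101. This is the CRC / FCS.

00101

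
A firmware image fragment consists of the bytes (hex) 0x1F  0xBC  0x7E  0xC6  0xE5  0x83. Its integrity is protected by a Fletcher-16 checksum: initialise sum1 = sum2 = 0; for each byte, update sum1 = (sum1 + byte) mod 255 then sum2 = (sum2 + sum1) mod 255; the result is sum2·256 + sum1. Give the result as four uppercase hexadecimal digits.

088A

Running sums (mod 255):
  after byte 0 (0x1F): sum1=31, sum2=31
  after byte 1 (0xBC): sum1=219, sum2=250
  after byte 2 (0x7E): sum1=90, sum2=85
  after byte 3 (0xC6): sum1=33, sum2=118
  after byte 4 (0xE5): sum1=7, sum2=125
  after byte 5 (0x83): sum1=138, sum2=8
Checksum = sum2·256 + sum1 = 8·256 + 138 = 2186 = 0x088A.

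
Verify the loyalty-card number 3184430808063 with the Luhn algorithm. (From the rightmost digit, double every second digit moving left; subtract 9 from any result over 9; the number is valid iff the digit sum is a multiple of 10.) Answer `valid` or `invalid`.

From the right, keep odd positions and double even positions (subtract 9 from any doubled value over 9):
  doubled (positions 2,4,...): 3 7 7 6 8 2 → sum 33
  kept (positions 1,3,...): 3 0 0 0 4 8 3 → sum 18
Total = 51.
51 mod 10 = 1, so the number is invalid.

invalid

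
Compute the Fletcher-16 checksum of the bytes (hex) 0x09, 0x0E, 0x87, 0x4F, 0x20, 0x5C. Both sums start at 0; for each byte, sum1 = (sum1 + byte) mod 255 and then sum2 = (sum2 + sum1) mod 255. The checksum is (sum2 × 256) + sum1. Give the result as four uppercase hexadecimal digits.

256A

Running sums (mod 255):
  after byte 0 (0x09): sum1=9, sum2=9
  after byte 1 (0x0E): sum1=23, sum2=32
  after byte 2 (0x87): sum1=158, sum2=190
  after byte 3 (0x4F): sum1=237, sum2=172
  after byte 4 (0x20): sum1=14, sum2=186
  after byte 5 (0x5C): sum1=106, sum2=37
Checksum = sum2·256 + sum1 = 37·256 + 106 = 9578 = 0x256A.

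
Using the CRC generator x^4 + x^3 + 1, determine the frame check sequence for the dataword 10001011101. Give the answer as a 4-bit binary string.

Append 4 zeros: 100010111010000. Divide by 11001 (XOR where the leading bit is 1):
  pos 0: 10001 XOR 11001 = 01000
  pos 1: 10000 XOR 11001 = 01001
  pos 2: 10011 XOR 11001 = 01010
  pos 3: 10101 XOR 11001 = 01100
  pos 4: 11001 XOR 11001 = 00000
  pos 10: 10000 XOR 11001 = 01001
Remainder (last 4 bits) = 1001. This is the CRC / FCS.

1001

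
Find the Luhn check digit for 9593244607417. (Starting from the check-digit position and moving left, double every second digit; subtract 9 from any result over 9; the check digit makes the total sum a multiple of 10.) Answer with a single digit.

1

Partial digits right→left: 7 1 4 7 0 6 4 4 2 3 9 5 9
Double every second digit counting from the check-digit position (so the 1st, 3rd, 5th, ... of the partial from the right).
  doubled (with −9 where >9): 5 8 0 8 4 9 9 → sum 43
  kept as-is: 1 7 6 4 3 5 → sum 26
Total = 43 + 26 = 69.
Check digit = (10 − (69 mod 10)) mod 10 = 1.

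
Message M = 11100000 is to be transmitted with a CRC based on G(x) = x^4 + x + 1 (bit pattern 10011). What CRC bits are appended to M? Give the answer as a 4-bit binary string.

0011

Append 4 zeros: 111000000000. Divide by 10011 (XOR where the leading bit is 1):
  pos 0: 11100 XOR 10011 = 01111
  pos 1: 11110 XOR 10011 = 01101
  pos 2: 11010 XOR 10011 = 01001
  pos 3: 10010 XOR 10011 = 00001
  pos 7: 10000 XOR 10011 = 00011
Remainder (last 4 bits) = 0011. This is the CRC / FCS.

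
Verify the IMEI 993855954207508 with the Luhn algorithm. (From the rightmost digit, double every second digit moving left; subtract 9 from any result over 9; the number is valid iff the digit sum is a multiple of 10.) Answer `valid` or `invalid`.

From the right, keep odd positions and double even positions (subtract 9 from any doubled value over 9):
  doubled (positions 2,4,...): 0 5 4 1 1 7 9 → sum 27
  kept (positions 1,3,...): 8 5 0 4 9 5 3 9 → sum 43
Total = 70.
70 mod 10 = 0, so the number is valid.

valid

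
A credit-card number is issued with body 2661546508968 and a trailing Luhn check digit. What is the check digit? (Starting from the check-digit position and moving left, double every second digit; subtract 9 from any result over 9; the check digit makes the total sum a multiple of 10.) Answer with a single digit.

Partial digits right→left: 8 6 9 8 0 5 6 4 5 1 6 6 2
Double every second digit counting from the check-digit position (so the 1st, 3rd, 5th, ... of the partial from the right).
  doubled (with −9 where >9): 7 9 0 3 1 3 4 → sum 27
  kept as-is: 6 8 5 4 1 6 → sum 30
Total = 27 + 30 = 57.
Check digit = (10 − (57 mod 10)) mod 10 = 3.

3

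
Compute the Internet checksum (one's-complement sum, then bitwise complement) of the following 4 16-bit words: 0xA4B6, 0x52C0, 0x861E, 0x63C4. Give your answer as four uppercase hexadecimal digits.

One's-complement addition (fold any carry out of bit 15 back into bit 0):
  0xA4B6 + 0x52C0 = 0x0F776
  0xF776 + 0x861E = 0x17D94 → wrap carry → 0x7D95
  0x7D95 + 0x63C4 = 0x0E159
One's-complement sum = 0xE159.
Checksum = ~0xE159 & 0xFFFF = 0x1EA6.

1EA6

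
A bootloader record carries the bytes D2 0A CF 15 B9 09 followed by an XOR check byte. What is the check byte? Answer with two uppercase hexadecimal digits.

B2

XOR the bytes together:
  start with 0xD2
  0xD2 ⊕ 0x0A = 0xD8
  0xD8 ⊕ 0xCF = 0x17
  0x17 ⊕ 0x15 = 0x02
  0x02 ⊕ 0xB9 = 0xBB
  0xBB ⊕ 0x09 = 0xB2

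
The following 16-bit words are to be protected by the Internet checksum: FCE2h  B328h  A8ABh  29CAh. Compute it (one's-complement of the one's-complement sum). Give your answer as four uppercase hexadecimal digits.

One's-complement addition (fold any carry out of bit 15 back into bit 0):
  0xFCE2 + 0xB328 = 0x1B00A → wrap carry → 0xB00B
  0xB00B + 0xA8AB = 0x158B6 → wrap carry → 0x58B7
  0x58B7 + 0x29CA = 0x08281
One's-complement sum = 0x8281.
Checksum = ~0x8281 & 0xFFFF = 0x7D7E.

7D7E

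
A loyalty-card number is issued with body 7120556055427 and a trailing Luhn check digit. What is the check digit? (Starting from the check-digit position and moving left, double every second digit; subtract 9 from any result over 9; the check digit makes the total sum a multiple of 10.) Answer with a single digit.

Partial digits right→left: 7 2 4 5 5 0 6 5 5 0 2 1 7
Double every second digit counting from the check-digit position (so the 1st, 3rd, 5th, ... of the partial from the right).
  doubled (with −9 where >9): 5 8 1 3 1 4 5 → sum 27
  kept as-is: 2 5 0 5 0 1 → sum 13
Total = 27 + 13 = 40.
Check digit = (10 − (40 mod 10)) mod 10 = 0.

0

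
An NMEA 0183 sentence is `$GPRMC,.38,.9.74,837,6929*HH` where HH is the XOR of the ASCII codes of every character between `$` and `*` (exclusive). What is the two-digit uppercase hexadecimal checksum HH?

6C

XOR the ASCII codes of the payload characters:
  'G' = 0x47 → acc = 0x47
  'P' = 0x50 → acc = 0x17
  'R' = 0x52 → acc = 0x45
  'M' = 0x4D → acc = 0x08
  'C' = 0x43 → acc = 0x4B
  ',' = 0x2C → acc = 0x67
  '.' = 0x2E → acc = 0x49
  '3' = 0x33 → acc = 0x7A
  '8' = 0x38 → acc = 0x42
  ',' = 0x2C → acc = 0x6E
  '.' = 0x2E → acc = 0x40
  '9' = 0x39 → acc = 0x79
  '.' = 0x2E → acc = 0x57
  '7' = 0x37 → acc = 0x60
  '4' = 0x34 → acc = 0x54
  ',' = 0x2C → acc = 0x78
  '8' = 0x38 → acc = 0x40
  '3' = 0x33 → acc = 0x73
  '7' = 0x37 → acc = 0x44
  ',' = 0x2C → acc = 0x68
  '6' = 0x36 → acc = 0x5E
  '9' = 0x39 → acc = 0x67
  '2' = 0x32 → acc = 0x55
  '9' = 0x39 → acc = 0x6C
Checksum = 0x6C.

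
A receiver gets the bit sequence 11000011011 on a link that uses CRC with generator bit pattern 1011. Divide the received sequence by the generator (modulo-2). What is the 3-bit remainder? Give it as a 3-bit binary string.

001

Modulo-2 division of 11000011011 by 1011:
  pos 0: 1100 XOR 1011 = 0111
  pos 1: 1110 XOR 1011 = 0101
  pos 2: 1010 XOR 1011 = 0001
  pos 5: 1110 XOR 1011 = 0101
  pos 6: 1011 XOR 1011 = 0000
Remainder = 001 (nonzero — an error is detected).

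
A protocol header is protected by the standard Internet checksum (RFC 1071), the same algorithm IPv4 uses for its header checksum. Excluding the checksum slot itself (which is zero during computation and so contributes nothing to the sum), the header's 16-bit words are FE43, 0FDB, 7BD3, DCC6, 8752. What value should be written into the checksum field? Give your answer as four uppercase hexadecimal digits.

One's-complement addition (fold any carry out of bit 15 back into bit 0):
  0xFE43 + 0x0FDB = 0x10E1E → wrap carry → 0x0E1F
  0x0E1F + 0x7BD3 = 0x089F2
  0x89F2 + 0xDCC6 = 0x166B8 → wrap carry → 0x66B9
  0x66B9 + 0x8752 = 0x0EE0B
One's-complement sum = 0xEE0B.
Checksum = ~0xEE0B & 0xFFFF = 0x11F4.

11F4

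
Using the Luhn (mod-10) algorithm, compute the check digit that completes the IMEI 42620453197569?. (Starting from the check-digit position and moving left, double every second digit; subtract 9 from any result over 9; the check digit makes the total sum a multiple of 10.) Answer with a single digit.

Partial digits right→left: 9 6 5 7 9 1 3 5 4 0 2 6 2 4
Double every second digit counting from the check-digit position (so the 1st, 3rd, 5th, ... of the partial from the right).
  doubled (with −9 where >9): 9 1 9 6 8 4 4 → sum 41
  kept as-is: 6 7 1 5 0 6 4 → sum 29
Total = 41 + 29 = 70.
Check digit = (10 − (70 mod 10)) mod 10 = 0.

0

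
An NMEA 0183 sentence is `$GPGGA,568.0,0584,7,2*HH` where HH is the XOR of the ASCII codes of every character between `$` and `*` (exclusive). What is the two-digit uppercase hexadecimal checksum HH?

XOR the ASCII codes of the payload characters:
  'G' = 0x47 → acc = 0x47
  'P' = 0x50 → acc = 0x17
  'G' = 0x47 → acc = 0x50
  'G' = 0x47 → acc = 0x17
  'A' = 0x41 → acc = 0x56
  ',' = 0x2C → acc = 0x7A
  '5' = 0x35 → acc = 0x4F
  '6' = 0x36 → acc = 0x79
  '8' = 0x38 → acc = 0x41
  '.' = 0x2E → acc = 0x6F
  '0' = 0x30 → acc = 0x5F
  ',' = 0x2C → acc = 0x73
  '0' = 0x30 → acc = 0x43
  '5' = 0x35 → acc = 0x76
  '8' = 0x38 → acc = 0x4E
  '4' = 0x34 → acc = 0x7A
  ',' = 0x2C → acc = 0x56
  '7' = 0x37 → acc = 0x61
  ',' = 0x2C → acc = 0x4D
  '2' = 0x32 → acc = 0x7F
Checksum = 0x7F.

7F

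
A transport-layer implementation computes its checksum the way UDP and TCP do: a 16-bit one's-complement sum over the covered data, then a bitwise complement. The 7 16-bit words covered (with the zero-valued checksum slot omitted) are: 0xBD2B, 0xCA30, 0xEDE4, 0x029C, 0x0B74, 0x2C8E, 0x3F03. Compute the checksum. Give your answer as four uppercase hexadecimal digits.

One's-complement addition (fold any carry out of bit 15 back into bit 0):
  0xBD2B + 0xCA30 = 0x1875B → wrap carry → 0x875C
  0x875C + 0xEDE4 = 0x17540 → wrap carry → 0x7541
  0x7541 + 0x029C = 0x077DD
  0x77DD + 0x0B74 = 0x08351
  0x8351 + 0x2C8E = 0x0AFDF
  0xAFDF + 0x3F03 = 0x0EEE2
One's-complement sum = 0xEEE2.
Checksum = ~0xEEE2 & 0xFFFF = 0x111D.

111D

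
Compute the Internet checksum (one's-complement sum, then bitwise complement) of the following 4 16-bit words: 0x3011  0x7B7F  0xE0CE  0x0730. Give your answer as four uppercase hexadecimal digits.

6C70

One's-complement addition (fold any carry out of bit 15 back into bit 0):
  0x3011 + 0x7B7F = 0x0AB90
  0xAB90 + 0xE0CE = 0x18C5E → wrap carry → 0x8C5F
  0x8C5F + 0x0730 = 0x0938F
One's-complement sum = 0x938F.
Checksum = ~0x938F & 0xFFFF = 0x6C70.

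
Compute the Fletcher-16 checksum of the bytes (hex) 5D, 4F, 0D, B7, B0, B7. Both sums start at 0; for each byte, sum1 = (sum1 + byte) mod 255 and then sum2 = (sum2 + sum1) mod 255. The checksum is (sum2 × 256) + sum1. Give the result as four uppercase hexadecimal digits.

31D9

Running sums (mod 255):
  after byte 0 (5D): sum1=93, sum2=93
  after byte 1 (4F): sum1=172, sum2=10
  after byte 2 (0D): sum1=185, sum2=195
  after byte 3 (B7): sum1=113, sum2=53
  after byte 4 (B0): sum1=34, sum2=87
  after byte 5 (B7): sum1=217, sum2=49
Checksum = sum2·256 + sum1 = 49·256 + 217 = 12761 = 0x31D9.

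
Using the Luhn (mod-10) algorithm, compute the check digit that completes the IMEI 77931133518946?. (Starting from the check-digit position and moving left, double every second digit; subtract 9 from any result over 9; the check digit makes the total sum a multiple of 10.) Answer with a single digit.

Partial digits right→left: 6 4 9 8 1 5 3 3 1 1 3 9 7 7
Double every second digit counting from the check-digit position (so the 1st, 3rd, 5th, ... of the partial from the right).
  doubled (with −9 where >9): 3 9 2 6 2 6 5 → sum 33
  kept as-is: 4 8 5 3 1 9 7 → sum 37
Total = 33 + 37 = 70.
Check digit = (10 − (70 mod 10)) mod 10 = 0.

0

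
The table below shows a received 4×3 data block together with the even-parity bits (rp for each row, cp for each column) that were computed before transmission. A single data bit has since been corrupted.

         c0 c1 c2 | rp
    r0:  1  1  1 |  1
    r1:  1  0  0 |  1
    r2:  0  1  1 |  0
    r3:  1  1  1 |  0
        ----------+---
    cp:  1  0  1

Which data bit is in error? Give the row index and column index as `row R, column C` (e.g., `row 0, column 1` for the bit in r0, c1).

row 3, column 1

Recompute each row's even parity and compare to rp:
  r0: data parity 1, sent rp 1 → ok
  r1: data parity 1, sent rp 1 → ok
  r2: data parity 0, sent rp 0 → ok
  r3: data parity 1, sent rp 0 → mismatch
Recompute each column's even parity and compare to cp:
  c0: data parity 1, sent cp 1 → ok
  c1: data parity 1, sent cp 0 → mismatch
  c2: data parity 1, sent cp 1 → ok
Exactly one row (r3) and one column (c1) fail → the flipped bit is at their intersection.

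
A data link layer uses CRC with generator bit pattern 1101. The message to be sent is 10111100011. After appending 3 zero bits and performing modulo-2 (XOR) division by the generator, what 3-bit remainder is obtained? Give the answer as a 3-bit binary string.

Append 3 zeros: 10111100011000. Divide by 1101 (XOR where the leading bit is 1):
  pos 0: 1011 XOR 1101 = 0110
  pos 1: 1101 XOR 1101 = 0000
  pos 5: 1000 XOR 1101 = 0101
  pos 6: 1011 XOR 1101 = 0110
  pos 7: 1101 XOR 1101 = 0000
Remainder (last 3 bits) = 000. This is the CRC / FCS.

000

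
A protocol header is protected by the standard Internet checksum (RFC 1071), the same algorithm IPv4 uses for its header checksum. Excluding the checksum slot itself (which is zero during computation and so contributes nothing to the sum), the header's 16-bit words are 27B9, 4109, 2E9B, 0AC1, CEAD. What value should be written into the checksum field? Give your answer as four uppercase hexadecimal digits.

8F33

One's-complement addition (fold any carry out of bit 15 back into bit 0):
  0x27B9 + 0x4109 = 0x068C2
  0x68C2 + 0x2E9B = 0x0975D
  0x975D + 0x0AC1 = 0x0A21E
  0xA21E + 0xCEAD = 0x170CB → wrap carry → 0x70CC
One's-complement sum = 0x70CC.
Checksum = ~0x70CC & 0xFFFF = 0x8F33.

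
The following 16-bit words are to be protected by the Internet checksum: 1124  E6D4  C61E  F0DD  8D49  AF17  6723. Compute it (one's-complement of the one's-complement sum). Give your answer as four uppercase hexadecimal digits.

AD85

One's-complement addition (fold any carry out of bit 15 back into bit 0):
  0x1124 + 0xE6D4 = 0x0F7F8
  0xF7F8 + 0xC61E = 0x1BE16 → wrap carry → 0xBE17
  0xBE17 + 0xF0DD = 0x1AEF4 → wrap carry → 0xAEF5
  0xAEF5 + 0x8D49 = 0x13C3E → wrap carry → 0x3C3F
  0x3C3F + 0xAF17 = 0x0EB56
  0xEB56 + 0x6723 = 0x15279 → wrap carry → 0x527A
One's-complement sum = 0x527A.
Checksum = ~0x527A & 0xFFFF = 0xAD85.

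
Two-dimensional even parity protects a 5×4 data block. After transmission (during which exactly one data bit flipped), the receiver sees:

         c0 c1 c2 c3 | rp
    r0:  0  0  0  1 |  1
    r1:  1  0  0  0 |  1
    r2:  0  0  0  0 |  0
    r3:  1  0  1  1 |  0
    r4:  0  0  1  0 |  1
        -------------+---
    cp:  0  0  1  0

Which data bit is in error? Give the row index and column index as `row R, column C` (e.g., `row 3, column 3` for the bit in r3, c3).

row 3, column 2

Recompute each row's even parity and compare to rp:
  r0: data parity 1, sent rp 1 → ok
  r1: data parity 1, sent rp 1 → ok
  r2: data parity 0, sent rp 0 → ok
  r3: data parity 1, sent rp 0 → mismatch
  r4: data parity 1, sent rp 1 → ok
Recompute each column's even parity and compare to cp:
  c0: data parity 0, sent cp 0 → ok
  c1: data parity 0, sent cp 0 → ok
  c2: data parity 0, sent cp 1 → mismatch
  c3: data parity 0, sent cp 0 → ok
Exactly one row (r3) and one column (c2) fail → the flipped bit is at their intersection.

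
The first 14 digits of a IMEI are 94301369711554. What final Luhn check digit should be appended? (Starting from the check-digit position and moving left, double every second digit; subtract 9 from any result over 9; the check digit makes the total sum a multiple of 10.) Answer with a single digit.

4

Partial digits right→left: 4 5 5 1 1 7 9 6 3 1 0 3 4 9
Double every second digit counting from the check-digit position (so the 1st, 3rd, 5th, ... of the partial from the right).
  doubled (with −9 where >9): 8 1 2 9 6 0 8 → sum 34
  kept as-is: 5 1 7 6 1 3 9 → sum 32
Total = 34 + 32 = 66.
Check digit = (10 − (66 mod 10)) mod 10 = 4.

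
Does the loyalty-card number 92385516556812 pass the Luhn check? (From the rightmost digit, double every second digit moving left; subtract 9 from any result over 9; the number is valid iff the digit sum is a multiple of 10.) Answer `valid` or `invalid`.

From the right, keep odd positions and double even positions (subtract 9 from any doubled value over 9):
  doubled (positions 2,4,...): 2 3 1 2 1 6 9 → sum 24
  kept (positions 1,3,...): 2 8 5 6 5 8 2 → sum 36
Total = 60.
60 mod 10 = 0, so the number is valid.

valid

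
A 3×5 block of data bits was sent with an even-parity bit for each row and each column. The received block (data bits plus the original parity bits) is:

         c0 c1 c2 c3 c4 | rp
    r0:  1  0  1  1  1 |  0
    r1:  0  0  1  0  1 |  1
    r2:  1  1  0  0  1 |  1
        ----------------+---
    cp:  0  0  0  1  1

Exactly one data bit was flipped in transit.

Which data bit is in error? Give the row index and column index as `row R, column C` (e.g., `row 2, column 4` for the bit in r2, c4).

row 1, column 1

Recompute each row's even parity and compare to rp:
  r0: data parity 0, sent rp 0 → ok
  r1: data parity 0, sent rp 1 → mismatch
  r2: data parity 1, sent rp 1 → ok
Recompute each column's even parity and compare to cp:
  c0: data parity 0, sent cp 0 → ok
  c1: data parity 1, sent cp 0 → mismatch
  c2: data parity 0, sent cp 0 → ok
  c3: data parity 1, sent cp 1 → ok
  c4: data parity 1, sent cp 1 → ok
Exactly one row (r1) and one column (c1) fail → the flipped bit is at their intersection.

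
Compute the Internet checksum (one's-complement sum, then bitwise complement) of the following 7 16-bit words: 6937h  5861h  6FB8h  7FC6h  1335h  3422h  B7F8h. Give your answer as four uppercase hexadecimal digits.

4F98

One's-complement addition (fold any carry out of bit 15 back into bit 0):
  0x6937 + 0x5861 = 0x0C198
  0xC198 + 0x6FB8 = 0x13150 → wrap carry → 0x3151
  0x3151 + 0x7FC6 = 0x0B117
  0xB117 + 0x1335 = 0x0C44C
  0xC44C + 0x3422 = 0x0F86E
  0xF86E + 0xB7F8 = 0x1B066 → wrap carry → 0xB067
One's-complement sum = 0xB067.
Checksum = ~0xB067 & 0xFFFF = 0x4F98.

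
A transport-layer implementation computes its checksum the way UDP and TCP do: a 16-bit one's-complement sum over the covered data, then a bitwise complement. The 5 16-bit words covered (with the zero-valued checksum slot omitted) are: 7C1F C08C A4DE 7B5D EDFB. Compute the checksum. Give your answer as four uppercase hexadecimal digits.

B51B

One's-complement addition (fold any carry out of bit 15 back into bit 0):
  0x7C1F + 0xC08C = 0x13CAB → wrap carry → 0x3CAC
  0x3CAC + 0xA4DE = 0x0E18A
  0xE18A + 0x7B5D = 0x15CE7 → wrap carry → 0x5CE8
  0x5CE8 + 0xEDFB = 0x14AE3 → wrap carry → 0x4AE4
One's-complement sum = 0x4AE4.
Checksum = ~0x4AE4 & 0xFFFF = 0xB51B.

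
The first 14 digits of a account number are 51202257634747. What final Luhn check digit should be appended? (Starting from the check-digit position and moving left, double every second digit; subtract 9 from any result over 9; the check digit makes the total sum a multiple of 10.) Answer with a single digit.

5

Partial digits right→left: 7 4 7 4 3 6 7 5 2 2 0 2 1 5
Double every second digit counting from the check-digit position (so the 1st, 3rd, 5th, ... of the partial from the right).
  doubled (with −9 where >9): 5 5 6 5 4 0 2 → sum 27
  kept as-is: 4 4 6 5 2 2 5 → sum 28
Total = 27 + 28 = 55.
Check digit = (10 − (55 mod 10)) mod 10 = 5.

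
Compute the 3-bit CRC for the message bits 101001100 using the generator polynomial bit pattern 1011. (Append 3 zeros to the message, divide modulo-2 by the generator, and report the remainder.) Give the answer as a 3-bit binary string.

Append 3 zeros: 101001100000. Divide by 1011 (XOR where the leading bit is 1):
  pos 0: 1010 XOR 1011 = 0001
  pos 3: 1011 XOR 1011 = 0000
Remainder (last 3 bits) = 000. This is the CRC / FCS.

000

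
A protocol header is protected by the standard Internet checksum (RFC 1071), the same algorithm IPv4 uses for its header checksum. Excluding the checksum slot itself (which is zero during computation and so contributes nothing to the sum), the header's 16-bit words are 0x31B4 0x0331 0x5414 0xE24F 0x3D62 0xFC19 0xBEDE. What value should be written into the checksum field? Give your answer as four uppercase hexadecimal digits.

One's-complement addition (fold any carry out of bit 15 back into bit 0):
  0x31B4 + 0x0331 = 0x034E5
  0x34E5 + 0x5414 = 0x088F9
  0x88F9 + 0xE24F = 0x16B48 → wrap carry → 0x6B49
  0x6B49 + 0x3D62 = 0x0A8AB
  0xA8AB + 0xFC19 = 0x1A4C4 → wrap carry → 0xA4C5
  0xA4C5 + 0xBEDE = 0x163A3 → wrap carry → 0x63A4
One's-complement sum = 0x63A4.
Checksum = ~0x63A4 & 0xFFFF = 0x9C5B.

9C5B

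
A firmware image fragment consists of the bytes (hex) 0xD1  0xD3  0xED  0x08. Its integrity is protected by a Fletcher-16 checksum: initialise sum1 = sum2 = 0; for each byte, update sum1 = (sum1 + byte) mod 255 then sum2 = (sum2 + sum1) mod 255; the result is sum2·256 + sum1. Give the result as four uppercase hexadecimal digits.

Running sums (mod 255):
  after byte 0 (0xD1): sum1=209, sum2=209
  after byte 1 (0xD3): sum1=165, sum2=119
  after byte 2 (0xED): sum1=147, sum2=11
  after byte 3 (0x08): sum1=155, sum2=166
Checksum = sum2·256 + sum1 = 166·256 + 155 = 42651 = 0xA69B.

A69B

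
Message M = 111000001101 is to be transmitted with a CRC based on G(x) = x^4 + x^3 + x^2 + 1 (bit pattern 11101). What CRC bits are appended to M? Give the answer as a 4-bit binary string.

1111

Append 4 zeros: 1110000011010000. Divide by 11101 (XOR where the leading bit is 1):
  pos 0: 11100 XOR 11101 = 00001
  pos 4: 10001 XOR 11101 = 01100
  pos 5: 11001 XOR 11101 = 00100
  pos 7: 10001 XOR 11101 = 01100
  pos 8: 11000 XOR 11101 = 00101
  pos 10: 10100 XOR 11101 = 01001
  pos 11: 10010 XOR 11101 = 01111
Remainder (last 4 bits) = 1111. This is the CRC / FCS.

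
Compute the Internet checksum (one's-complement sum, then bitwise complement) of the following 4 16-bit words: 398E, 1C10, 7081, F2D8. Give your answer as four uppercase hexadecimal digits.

4707

One's-complement addition (fold any carry out of bit 15 back into bit 0):
  0x398E + 0x1C10 = 0x0559E
  0x559E + 0x7081 = 0x0C61F
  0xC61F + 0xF2D8 = 0x1B8F7 → wrap carry → 0xB8F8
One's-complement sum = 0xB8F8.
Checksum = ~0xB8F8 & 0xFFFF = 0x4707.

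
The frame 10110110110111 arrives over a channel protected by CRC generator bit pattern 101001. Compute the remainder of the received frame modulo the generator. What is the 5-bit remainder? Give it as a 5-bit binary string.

00000

Modulo-2 division of 10110110110111 by 101001:
  pos 0: 101101 XOR 101001 = 000100
  pos 3: 100101 XOR 101001 = 001100
  pos 5: 110010 XOR 101001 = 011011
  pos 6: 110111 XOR 101001 = 011110
  pos 7: 111101 XOR 101001 = 010100
  pos 8: 101001 XOR 101001 = 000000
Remainder = 00000 (zero — the frame passes the CRC check).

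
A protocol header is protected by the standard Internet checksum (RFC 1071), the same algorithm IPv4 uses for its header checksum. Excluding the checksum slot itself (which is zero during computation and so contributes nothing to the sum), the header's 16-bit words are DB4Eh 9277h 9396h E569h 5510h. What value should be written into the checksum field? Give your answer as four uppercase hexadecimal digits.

One's-complement addition (fold any carry out of bit 15 back into bit 0):
  0xDB4E + 0x9277 = 0x16DC5 → wrap carry → 0x6DC6
  0x6DC6 + 0x9396 = 0x1015C → wrap carry → 0x015D
  0x015D + 0xE569 = 0x0E6C6
  0xE6C6 + 0x5510 = 0x13BD6 → wrap carry → 0x3BD7
One's-complement sum = 0x3BD7.
Checksum = ~0x3BD7 & 0xFFFF = 0xC428.

C428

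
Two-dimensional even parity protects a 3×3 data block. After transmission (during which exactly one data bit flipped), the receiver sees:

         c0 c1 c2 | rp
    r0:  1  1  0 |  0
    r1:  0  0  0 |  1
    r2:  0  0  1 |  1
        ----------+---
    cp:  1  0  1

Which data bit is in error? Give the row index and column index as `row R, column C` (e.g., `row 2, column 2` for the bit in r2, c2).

Recompute each row's even parity and compare to rp:
  r0: data parity 0, sent rp 0 → ok
  r1: data parity 0, sent rp 1 → mismatch
  r2: data parity 1, sent rp 1 → ok
Recompute each column's even parity and compare to cp:
  c0: data parity 1, sent cp 1 → ok
  c1: data parity 1, sent cp 0 → mismatch
  c2: data parity 1, sent cp 1 → ok
Exactly one row (r1) and one column (c1) fail → the flipped bit is at their intersection.

row 1, column 1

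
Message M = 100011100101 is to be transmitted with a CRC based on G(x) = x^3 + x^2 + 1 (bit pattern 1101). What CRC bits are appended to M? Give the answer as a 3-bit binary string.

100

Append 3 zeros: 100011100101000. Divide by 1101 (XOR where the leading bit is 1):
  pos 0: 1000 XOR 1101 = 0101
  pos 1: 1011 XOR 1101 = 0110
  pos 2: 1101 XOR 1101 = 0000
  pos 6: 1001 XOR 1101 = 0100
  pos 7: 1000 XOR 1101 = 0101
  pos 8: 1011 XOR 1101 = 0110
  pos 9: 1100 XOR 1101 = 0001
Remainder (last 3 bits) = 100. This is the CRC / FCS.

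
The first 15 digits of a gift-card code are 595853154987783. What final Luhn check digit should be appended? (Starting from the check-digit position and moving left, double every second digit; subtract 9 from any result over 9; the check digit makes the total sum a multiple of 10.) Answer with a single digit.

0

Partial digits right→left: 3 8 7 7 8 9 4 5 1 3 5 8 5 9 5
Double every second digit counting from the check-digit position (so the 1st, 3rd, 5th, ... of the partial from the right).
  doubled (with −9 where >9): 6 5 7 8 2 1 1 1 → sum 31
  kept as-is: 8 7 9 5 3 8 9 → sum 49
Total = 31 + 49 = 80.
Check digit = (10 − (80 mod 10)) mod 10 = 0.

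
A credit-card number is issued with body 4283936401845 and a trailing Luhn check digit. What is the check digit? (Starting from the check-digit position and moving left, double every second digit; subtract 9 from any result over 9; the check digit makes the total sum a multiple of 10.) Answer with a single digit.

8

Partial digits right→left: 5 4 8 1 0 4 6 3 9 3 8 2 4
Double every second digit counting from the check-digit position (so the 1st, 3rd, 5th, ... of the partial from the right).
  doubled (with −9 where >9): 1 7 0 3 9 7 8 → sum 35
  kept as-is: 4 1 4 3 3 2 → sum 17
Total = 35 + 17 = 52.
Check digit = (10 − (52 mod 10)) mod 10 = 8.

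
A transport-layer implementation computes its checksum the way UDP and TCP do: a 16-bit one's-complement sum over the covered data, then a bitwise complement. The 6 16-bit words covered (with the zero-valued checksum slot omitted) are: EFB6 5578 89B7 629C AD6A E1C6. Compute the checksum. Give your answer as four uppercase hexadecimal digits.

3F4B

One's-complement addition (fold any carry out of bit 15 back into bit 0):
  0xEFB6 + 0x5578 = 0x1452E → wrap carry → 0x452F
  0x452F + 0x89B7 = 0x0CEE6
  0xCEE6 + 0x629C = 0x13182 → wrap carry → 0x3183
  0x3183 + 0xAD6A = 0x0DEED
  0xDEED + 0xE1C6 = 0x1C0B3 → wrap carry → 0xC0B4
One's-complement sum = 0xC0B4.
Checksum = ~0xC0B4 & 0xFFFF = 0x3F4B.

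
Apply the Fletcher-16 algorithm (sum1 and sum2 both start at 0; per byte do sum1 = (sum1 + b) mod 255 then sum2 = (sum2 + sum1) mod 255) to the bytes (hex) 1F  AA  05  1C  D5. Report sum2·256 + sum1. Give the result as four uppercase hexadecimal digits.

Running sums (mod 255):
  after byte 0 (1F): sum1=31, sum2=31
  after byte 1 (AA): sum1=201, sum2=232
  after byte 2 (05): sum1=206, sum2=183
  after byte 3 (1C): sum1=234, sum2=162
  after byte 4 (D5): sum1=192, sum2=99
Checksum = sum2·256 + sum1 = 99·256 + 192 = 25536 = 0x63C0.

63C0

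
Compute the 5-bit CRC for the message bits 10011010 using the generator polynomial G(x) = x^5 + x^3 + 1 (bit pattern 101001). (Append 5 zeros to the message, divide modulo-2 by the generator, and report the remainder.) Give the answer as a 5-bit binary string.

Append 5 zeros: 1001101000000. Divide by 101001 (XOR where the leading bit is 1):
  pos 0: 100110 XOR 101001 = 001111
  pos 2: 111110 XOR 101001 = 010111
  pos 3: 101110 XOR 101001 = 000111
  pos 6: 111000 XOR 101001 = 010001
  pos 7: 100010 XOR 101001 = 001011
Remainder (last 5 bits) = 01011. This is the CRC / FCS.

01011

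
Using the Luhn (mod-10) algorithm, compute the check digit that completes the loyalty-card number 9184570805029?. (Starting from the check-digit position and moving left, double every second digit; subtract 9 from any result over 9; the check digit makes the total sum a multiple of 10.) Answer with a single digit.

7

Partial digits right→left: 9 2 0 5 0 8 0 7 5 4 8 1 9
Double every second digit counting from the check-digit position (so the 1st, 3rd, 5th, ... of the partial from the right).
  doubled (with −9 where >9): 9 0 0 0 1 7 9 → sum 26
  kept as-is: 2 5 8 7 4 1 → sum 27
Total = 26 + 27 = 53.
Check digit = (10 − (53 mod 10)) mod 10 = 7.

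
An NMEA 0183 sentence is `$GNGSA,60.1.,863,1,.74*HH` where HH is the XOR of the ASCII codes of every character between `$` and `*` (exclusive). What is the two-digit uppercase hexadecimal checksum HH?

XOR the ASCII codes of the payload characters:
  'G' = 0x47 → acc = 0x47
  'N' = 0x4E → acc = 0x09
  'G' = 0x47 → acc = 0x4E
  'S' = 0x53 → acc = 0x1D
  'A' = 0x41 → acc = 0x5C
  ',' = 0x2C → acc = 0x70
  '6' = 0x36 → acc = 0x46
  '0' = 0x30 → acc = 0x76
  '.' = 0x2E → acc = 0x58
  '1' = 0x31 → acc = 0x69
  '.' = 0x2E → acc = 0x47
  ',' = 0x2C → acc = 0x6B
  '8' = 0x38 → acc = 0x53
  '6' = 0x36 → acc = 0x65
  '3' = 0x33 → acc = 0x56
  ',' = 0x2C → acc = 0x7A
  '1' = 0x31 → acc = 0x4B
  ',' = 0x2C → acc = 0x67
  '.' = 0x2E → acc = 0x49
  '7' = 0x37 → acc = 0x7E
  '4' = 0x34 → acc = 0x4A
Checksum = 0x4A.

4A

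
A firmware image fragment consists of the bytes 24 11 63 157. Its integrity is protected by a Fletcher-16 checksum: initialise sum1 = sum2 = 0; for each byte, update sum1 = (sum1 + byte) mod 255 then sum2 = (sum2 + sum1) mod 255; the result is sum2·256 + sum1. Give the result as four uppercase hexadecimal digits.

Running sums (mod 255):
  after byte 0 (24): sum1=24, sum2=24
  after byte 1 (11): sum1=35, sum2=59
  after byte 2 (63): sum1=98, sum2=157
  after byte 3 (157): sum1=0, sum2=157
Checksum = sum2·256 + sum1 = 157·256 + 0 = 40192 = 0x9D00.

9D00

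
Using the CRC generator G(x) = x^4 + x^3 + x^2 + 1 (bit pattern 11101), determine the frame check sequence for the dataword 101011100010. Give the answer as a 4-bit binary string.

1010

Append 4 zeros: 1010111000100000. Divide by 11101 (XOR where the leading bit is 1):
  pos 0: 10101 XOR 11101 = 01000
  pos 1: 10001 XOR 11101 = 01100
  pos 2: 11001 XOR 11101 = 00100
  pos 4: 10000 XOR 11101 = 01101
  pos 5: 11010 XOR 11101 = 00111
  pos 7: 11110 XOR 11101 = 00011
  pos 10: 11000 XOR 11101 = 00101
Remainder (last 4 bits) = 1010. This is the CRC / FCS.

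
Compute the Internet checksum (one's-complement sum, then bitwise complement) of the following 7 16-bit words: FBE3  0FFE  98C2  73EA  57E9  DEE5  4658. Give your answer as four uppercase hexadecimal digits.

6A49

One's-complement addition (fold any carry out of bit 15 back into bit 0):
  0xFBE3 + 0x0FFE = 0x10BE1 → wrap carry → 0x0BE2
  0x0BE2 + 0x98C2 = 0x0A4A4
  0xA4A4 + 0x73EA = 0x1188E → wrap carry → 0x188F
  0x188F + 0x57E9 = 0x07078
  0x7078 + 0xDEE5 = 0x14F5D → wrap carry → 0x4F5E
  0x4F5E + 0x4658 = 0x095B6
One's-complement sum = 0x95B6.
Checksum = ~0x95B6 & 0xFFFF = 0x6A49.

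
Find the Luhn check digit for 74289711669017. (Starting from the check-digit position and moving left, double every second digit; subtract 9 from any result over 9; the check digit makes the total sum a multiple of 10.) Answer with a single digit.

Partial digits right→left: 7 1 0 9 6 6 1 1 7 9 8 2 4 7
Double every second digit counting from the check-digit position (so the 1st, 3rd, 5th, ... of the partial from the right).
  doubled (with −9 where >9): 5 0 3 2 5 7 8 → sum 30
  kept as-is: 1 9 6 1 9 2 7 → sum 35
Total = 30 + 35 = 65.
Check digit = (10 − (65 mod 10)) mod 10 = 5.

5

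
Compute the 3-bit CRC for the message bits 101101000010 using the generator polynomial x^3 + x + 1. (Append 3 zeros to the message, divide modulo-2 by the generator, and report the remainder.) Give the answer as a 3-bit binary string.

Append 3 zeros: 101101000010000. Divide by 1011 (XOR where the leading bit is 1):
  pos 0: 1011 XOR 1011 = 0000
  pos 5: 1000 XOR 1011 = 0011
  pos 7: 1101 XOR 1011 = 0110
  pos 8: 1100 XOR 1011 = 0111
  pos 9: 1110 XOR 1011 = 0101
  pos 10: 1010 XOR 1011 = 0001
Remainder (last 3 bits) = 010. This is the CRC / FCS.

010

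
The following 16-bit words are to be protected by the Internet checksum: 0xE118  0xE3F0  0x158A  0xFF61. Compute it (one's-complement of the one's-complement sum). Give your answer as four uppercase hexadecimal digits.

One's-complement addition (fold any carry out of bit 15 back into bit 0):
  0xE118 + 0xE3F0 = 0x1C508 → wrap carry → 0xC509
  0xC509 + 0x158A = 0x0DA93
  0xDA93 + 0xFF61 = 0x1D9F4 → wrap carry → 0xD9F5
One's-complement sum = 0xD9F5.
Checksum = ~0xD9F5 & 0xFFFF = 0x260A.

260A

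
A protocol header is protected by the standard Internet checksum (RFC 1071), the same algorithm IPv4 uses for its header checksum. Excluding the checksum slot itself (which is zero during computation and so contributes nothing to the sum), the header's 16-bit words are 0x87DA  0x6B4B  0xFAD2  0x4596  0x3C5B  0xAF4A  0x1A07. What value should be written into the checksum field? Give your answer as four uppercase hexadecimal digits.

One's-complement addition (fold any carry out of bit 15 back into bit 0):
  0x87DA + 0x6B4B = 0x0F325
  0xF325 + 0xFAD2 = 0x1EDF7 → wrap carry → 0xEDF8
  0xEDF8 + 0x4596 = 0x1338E → wrap carry → 0x338F
  0x338F + 0x3C5B = 0x06FEA
  0x6FEA + 0xAF4A = 0x11F34 → wrap carry → 0x1F35
  0x1F35 + 0x1A07 = 0x0393C
One's-complement sum = 0x393C.
Checksum = ~0x393C & 0xFFFF = 0xC6C3.

C6C3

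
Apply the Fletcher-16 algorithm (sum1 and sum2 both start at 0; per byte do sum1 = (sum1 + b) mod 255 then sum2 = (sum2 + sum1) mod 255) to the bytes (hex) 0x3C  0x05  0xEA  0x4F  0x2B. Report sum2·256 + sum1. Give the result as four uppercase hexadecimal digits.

CBA6

Running sums (mod 255):
  after byte 0 (0x3C): sum1=60, sum2=60
  after byte 1 (0x05): sum1=65, sum2=125
  after byte 2 (0xEA): sum1=44, sum2=169
  after byte 3 (0x4F): sum1=123, sum2=37
  after byte 4 (0x2B): sum1=166, sum2=203
Checksum = sum2·256 + sum1 = 203·256 + 166 = 52134 = 0xCBA6.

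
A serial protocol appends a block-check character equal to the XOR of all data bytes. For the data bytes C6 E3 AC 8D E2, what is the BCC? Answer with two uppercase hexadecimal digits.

XOR the bytes together:
  start with 0xC6
  0xC6 ⊕ 0xE3 = 0x25
  0x25 ⊕ 0xAC = 0x89
  0x89 ⊕ 0x8D = 0x04
  0x04 ⊕ 0xE2 = 0xE6

E6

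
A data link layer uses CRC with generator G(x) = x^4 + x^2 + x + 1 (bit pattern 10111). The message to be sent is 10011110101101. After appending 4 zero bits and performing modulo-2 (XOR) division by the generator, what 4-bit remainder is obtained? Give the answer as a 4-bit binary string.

0010

Append 4 zeros: 100111101011010000. Divide by 10111 (XOR where the leading bit is 1):
  pos 0: 10011 XOR 10111 = 00100
  pos 2: 10011 XOR 10111 = 00100
  pos 4: 10001 XOR 10111 = 00110
  pos 6: 11001 XOR 10111 = 01110
  pos 7: 11101 XOR 10111 = 01010
  pos 8: 10100 XOR 10111 = 00011
  pos 11: 11100 XOR 10111 = 01011
  pos 12: 10110 XOR 10111 = 00001
Remainder (last 4 bits) = 0010. This is the CRC / FCS.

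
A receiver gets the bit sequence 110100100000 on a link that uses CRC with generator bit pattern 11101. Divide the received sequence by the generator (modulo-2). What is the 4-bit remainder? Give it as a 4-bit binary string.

Modulo-2 division of 110100100000 by 11101:
  pos 0: 11010 XOR 11101 = 00111
  pos 2: 11101 XOR 11101 = 00000
Remainder = 0000 (zero — the frame passes the CRC check).

0000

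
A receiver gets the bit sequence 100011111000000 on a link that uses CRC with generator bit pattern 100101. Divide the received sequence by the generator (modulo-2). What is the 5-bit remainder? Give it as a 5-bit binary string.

Modulo-2 division of 100011111000000 by 100101:
  pos 0: 100011 XOR 100101 = 000110
  pos 3: 110111 XOR 100101 = 010010
  pos 4: 100100 XOR 100101 = 000001
  pos 9: 100000 XOR 100101 = 000101
Remainder = 00101 (nonzero — an error is detected).

00101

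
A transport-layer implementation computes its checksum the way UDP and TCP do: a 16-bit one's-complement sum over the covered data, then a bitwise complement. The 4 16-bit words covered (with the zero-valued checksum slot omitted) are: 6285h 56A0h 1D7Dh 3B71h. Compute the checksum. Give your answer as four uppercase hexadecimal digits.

EDEB

One's-complement addition (fold any carry out of bit 15 back into bit 0):
  0x6285 + 0x56A0 = 0x0B925
  0xB925 + 0x1D7D = 0x0D6A2
  0xD6A2 + 0x3B71 = 0x11213 → wrap carry → 0x1214
One's-complement sum = 0x1214.
Checksum = ~0x1214 & 0xFFFF = 0xEDEB.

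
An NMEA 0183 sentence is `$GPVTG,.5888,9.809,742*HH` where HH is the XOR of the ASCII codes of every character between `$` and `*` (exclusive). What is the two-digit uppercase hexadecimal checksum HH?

4A

XOR the ASCII codes of the payload characters:
  'G' = 0x47 → acc = 0x47
  'P' = 0x50 → acc = 0x17
  'V' = 0x56 → acc = 0x41
  'T' = 0x54 → acc = 0x15
  'G' = 0x47 → acc = 0x52
  ',' = 0x2C → acc = 0x7E
  '.' = 0x2E → acc = 0x50
  '5' = 0x35 → acc = 0x65
  '8' = 0x38 → acc = 0x5D
  '8' = 0x38 → acc = 0x65
  '8' = 0x38 → acc = 0x5D
  ',' = 0x2C → acc = 0x71
  '9' = 0x39 → acc = 0x48
  '.' = 0x2E → acc = 0x66
  '8' = 0x38 → acc = 0x5E
  '0' = 0x30 → acc = 0x6E
  '9' = 0x39 → acc = 0x57
  ',' = 0x2C → acc = 0x7B
  '7' = 0x37 → acc = 0x4C
  '4' = 0x34 → acc = 0x78
  '2' = 0x32 → acc = 0x4A
Checksum = 0x4A.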